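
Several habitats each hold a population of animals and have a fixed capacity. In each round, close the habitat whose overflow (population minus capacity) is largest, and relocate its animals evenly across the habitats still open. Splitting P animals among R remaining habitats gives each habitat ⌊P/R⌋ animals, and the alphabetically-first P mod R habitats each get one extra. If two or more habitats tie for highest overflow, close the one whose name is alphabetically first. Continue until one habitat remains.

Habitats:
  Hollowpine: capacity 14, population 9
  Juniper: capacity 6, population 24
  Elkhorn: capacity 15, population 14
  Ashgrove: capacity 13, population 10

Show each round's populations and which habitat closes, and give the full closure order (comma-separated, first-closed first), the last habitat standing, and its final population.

Closure order: Juniper, Elkhorn, Ashgrove
Last habitat: Hollowpine with 57 animals

Round 1: Ashgrove=10 Elkhorn=14 Hollowpine=9 Juniper=24 → close Juniper (overflow 18)
  24÷3 = 8 each, +1 to first 0
Round 2: Ashgrove=18 Elkhorn=22 Hollowpine=17 → close Elkhorn (overflow 7)
  22÷2 = 11 each, +1 to first 0
Round 3: Ashgrove=29 Hollowpine=28 → close Ashgrove (overflow 16)
  29÷1 = 29 each, +1 to first 0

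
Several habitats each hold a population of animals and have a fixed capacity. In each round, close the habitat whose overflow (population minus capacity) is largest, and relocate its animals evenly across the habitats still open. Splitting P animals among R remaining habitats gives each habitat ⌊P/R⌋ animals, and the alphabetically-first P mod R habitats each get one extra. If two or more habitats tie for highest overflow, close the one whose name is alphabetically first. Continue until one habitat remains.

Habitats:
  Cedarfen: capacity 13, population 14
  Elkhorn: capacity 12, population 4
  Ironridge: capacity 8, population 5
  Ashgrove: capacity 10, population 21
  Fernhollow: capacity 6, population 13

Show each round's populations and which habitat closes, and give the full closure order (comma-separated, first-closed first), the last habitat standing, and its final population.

Round 1: Ashgrove=21 Cedarfen=14 Elkhorn=4 Fernhollow=13 Ironridge=5 → close Ashgrove (overflow 11)
  21÷4 = 5 each, +1 to first 1
Round 2: Cedarfen=20 Elkhorn=9 Fernhollow=18 Ironridge=10 → close Fernhollow (overflow 12)
  18÷3 = 6 each, +1 to first 0
Round 3: Cedarfen=26 Elkhorn=15 Ironridge=16 → close Cedarfen (overflow 13)
  26÷2 = 13 each, +1 to first 0
Round 4: Elkhorn=28 Ironridge=29 → close Ironridge (overflow 21)
  29÷1 = 29 each, +1 to first 0

Closure order: Ashgrove, Fernhollow, Cedarfen, Ironridge
Last habitat: Elkhorn with 57 animals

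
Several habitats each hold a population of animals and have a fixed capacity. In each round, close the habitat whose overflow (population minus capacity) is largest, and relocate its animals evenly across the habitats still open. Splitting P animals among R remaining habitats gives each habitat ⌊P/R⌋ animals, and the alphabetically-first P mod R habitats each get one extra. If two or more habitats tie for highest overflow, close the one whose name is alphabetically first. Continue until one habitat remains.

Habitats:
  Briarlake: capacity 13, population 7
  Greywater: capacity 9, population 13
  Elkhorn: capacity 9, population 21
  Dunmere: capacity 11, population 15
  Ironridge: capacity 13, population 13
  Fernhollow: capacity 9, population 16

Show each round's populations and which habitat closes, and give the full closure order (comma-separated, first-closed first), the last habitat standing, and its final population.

Closure order: Elkhorn, Fernhollow, Dunmere, Greywater, Ironridge
Last habitat: Briarlake with 85 animals

Round 1: Briarlake=7 Dunmere=15 Elkhorn=21 Fernhollow=16 Greywater=13 Ironridge=13 → close Elkhorn (overflow 12)
  21÷5 = 4 each, +1 to first 1
Round 2: Briarlake=12 Dunmere=19 Fernhollow=20 Greywater=17 Ironridge=17 → close Fernhollow (overflow 11)
  20÷4 = 5 each, +1 to first 0
Round 3: Briarlake=17 Dunmere=24 Greywater=22 Ironridge=22 → close Dunmere (overflow 13)
  24÷3 = 8 each, +1 to first 0
Round 4: Briarlake=25 Greywater=30 Ironridge=30 → close Greywater (overflow 21)
  30÷2 = 15 each, +1 to first 0
Round 5: Briarlake=40 Ironridge=45 → close Ironridge (overflow 32)
  45÷1 = 45 each, +1 to first 0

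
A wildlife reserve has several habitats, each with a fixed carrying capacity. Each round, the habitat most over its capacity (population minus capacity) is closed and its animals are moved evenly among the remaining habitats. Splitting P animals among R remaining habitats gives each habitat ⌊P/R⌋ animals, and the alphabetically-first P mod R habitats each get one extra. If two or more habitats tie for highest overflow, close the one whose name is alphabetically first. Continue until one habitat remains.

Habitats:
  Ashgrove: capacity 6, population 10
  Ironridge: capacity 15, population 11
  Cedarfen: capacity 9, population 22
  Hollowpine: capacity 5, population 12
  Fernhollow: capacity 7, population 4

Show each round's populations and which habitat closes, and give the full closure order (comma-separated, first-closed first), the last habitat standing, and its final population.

Round 1: Ashgrove=10 Cedarfen=22 Fernhollow=4 Hollowpine=12 Ironridge=11 → close Cedarfen (overflow 13)
  22÷4 = 5 each, +1 to first 2
Round 2: Ashgrove=16 Fernhollow=10 Hollowpine=17 Ironridge=16 → close Hollowpine (overflow 12)
  17÷3 = 5 each, +1 to first 2
Round 3: Ashgrove=22 Fernhollow=16 Ironridge=21 → close Ashgrove (overflow 16)
  22÷2 = 11 each, +1 to first 0
Round 4: Fernhollow=27 Ironridge=32 → close Fernhollow (overflow 20)
  27÷1 = 27 each, +1 to first 0

Closure order: Cedarfen, Hollowpine, Ashgrove, Fernhollow
Last habitat: Ironridge with 59 animals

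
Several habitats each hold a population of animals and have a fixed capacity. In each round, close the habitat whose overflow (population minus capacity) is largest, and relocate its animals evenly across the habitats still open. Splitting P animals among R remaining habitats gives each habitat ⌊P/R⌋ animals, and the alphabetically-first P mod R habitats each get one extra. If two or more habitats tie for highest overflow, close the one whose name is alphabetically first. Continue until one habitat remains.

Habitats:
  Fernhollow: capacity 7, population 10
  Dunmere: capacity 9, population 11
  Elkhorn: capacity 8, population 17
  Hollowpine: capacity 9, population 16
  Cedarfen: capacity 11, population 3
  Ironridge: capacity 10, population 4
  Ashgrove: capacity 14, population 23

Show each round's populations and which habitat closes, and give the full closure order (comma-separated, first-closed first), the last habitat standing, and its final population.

Round 1: Ashgrove=23 Cedarfen=3 Dunmere=11 Elkhorn=17 Fernhollow=10 Hollowpine=16 Ironridge=4 → close Ashgrove (overflow 9)
  23÷6 = 3 each, +1 to first 5
Round 2: Cedarfen=7 Dunmere=15 Elkhorn=21 Fernhollow=14 Hollowpine=20 Ironridge=7 → close Elkhorn (overflow 13)
  21÷5 = 4 each, +1 to first 1
Round 3: Cedarfen=12 Dunmere=19 Fernhollow=18 Hollowpine=24 Ironridge=11 → close Hollowpine (overflow 15)
  24÷4 = 6 each, +1 to first 0
Round 4: Cedarfen=18 Dunmere=25 Fernhollow=24 Ironridge=17 → close Fernhollow (overflow 17)
  24÷3 = 8 each, +1 to first 0
Round 5: Cedarfen=26 Dunmere=33 Ironridge=25 → close Dunmere (overflow 24)
  33÷2 = 16 each, +1 to first 1
Round 6: Cedarfen=43 Ironridge=41 → close Cedarfen (overflow 32)
  43÷1 = 43 each, +1 to first 0

Closure order: Ashgrove, Elkhorn, Hollowpine, Fernhollow, Dunmere, Cedarfen
Last habitat: Ironridge with 84 animals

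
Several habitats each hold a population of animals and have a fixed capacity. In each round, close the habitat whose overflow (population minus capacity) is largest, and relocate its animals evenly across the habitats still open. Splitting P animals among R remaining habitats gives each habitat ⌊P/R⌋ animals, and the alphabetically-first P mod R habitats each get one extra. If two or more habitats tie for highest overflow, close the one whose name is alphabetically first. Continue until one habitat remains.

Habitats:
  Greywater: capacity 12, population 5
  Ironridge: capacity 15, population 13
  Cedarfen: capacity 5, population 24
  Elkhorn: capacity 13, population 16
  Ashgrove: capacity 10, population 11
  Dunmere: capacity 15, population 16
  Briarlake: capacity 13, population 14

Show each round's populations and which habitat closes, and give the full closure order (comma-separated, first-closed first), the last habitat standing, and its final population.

Round 1: Ashgrove=11 Briarlake=14 Cedarfen=24 Dunmere=16 Elkhorn=16 Greywater=5 Ironridge=13 → close Cedarfen (overflow 19)
  24÷6 = 4 each, +1 to first 0
Round 2: Ashgrove=15 Briarlake=18 Dunmere=20 Elkhorn=20 Greywater=9 Ironridge=17 → close Elkhorn (overflow 7)
  20÷5 = 4 each, +1 to first 0
Round 3: Ashgrove=19 Briarlake=22 Dunmere=24 Greywater=13 Ironridge=21 → close Ashgrove (overflow 9)
  19÷4 = 4 each, +1 to first 3
Round 4: Briarlake=27 Dunmere=29 Greywater=18 Ironridge=25 → close Briarlake (overflow 14)
  27÷3 = 9 each, +1 to first 0
Round 5: Dunmere=38 Greywater=27 Ironridge=34 → close Dunmere (overflow 23)
  38÷2 = 19 each, +1 to first 0
Round 6: Greywater=46 Ironridge=53 → close Ironridge (overflow 38)
  53÷1 = 53 each, +1 to first 0

Closure order: Cedarfen, Elkhorn, Ashgrove, Briarlake, Dunmere, Ironridge
Last habitat: Greywater with 99 animals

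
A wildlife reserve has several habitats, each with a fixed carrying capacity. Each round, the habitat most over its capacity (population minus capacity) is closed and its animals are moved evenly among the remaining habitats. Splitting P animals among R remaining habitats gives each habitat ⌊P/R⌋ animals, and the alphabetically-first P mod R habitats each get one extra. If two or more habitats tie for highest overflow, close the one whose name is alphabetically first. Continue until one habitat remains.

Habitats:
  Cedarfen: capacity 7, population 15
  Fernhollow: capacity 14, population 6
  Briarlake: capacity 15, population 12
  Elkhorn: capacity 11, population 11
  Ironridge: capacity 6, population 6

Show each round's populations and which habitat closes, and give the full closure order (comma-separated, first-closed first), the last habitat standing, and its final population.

Closure order: Cedarfen, Elkhorn, Ironridge, Briarlake
Last habitat: Fernhollow with 50 animals

Round 1: Briarlake=12 Cedarfen=15 Elkhorn=11 Fernhollow=6 Ironridge=6 → close Cedarfen (overflow 8)
  15÷4 = 3 each, +1 to first 3
Round 2: Briarlake=16 Elkhorn=15 Fernhollow=10 Ironridge=9 → close Elkhorn (overflow 4)
  15÷3 = 5 each, +1 to first 0
Round 3: Briarlake=21 Fernhollow=15 Ironridge=14 → close Ironridge (overflow 8)
  14÷2 = 7 each, +1 to first 0
Round 4: Briarlake=28 Fernhollow=22 → close Briarlake (overflow 13)
  28÷1 = 28 each, +1 to first 0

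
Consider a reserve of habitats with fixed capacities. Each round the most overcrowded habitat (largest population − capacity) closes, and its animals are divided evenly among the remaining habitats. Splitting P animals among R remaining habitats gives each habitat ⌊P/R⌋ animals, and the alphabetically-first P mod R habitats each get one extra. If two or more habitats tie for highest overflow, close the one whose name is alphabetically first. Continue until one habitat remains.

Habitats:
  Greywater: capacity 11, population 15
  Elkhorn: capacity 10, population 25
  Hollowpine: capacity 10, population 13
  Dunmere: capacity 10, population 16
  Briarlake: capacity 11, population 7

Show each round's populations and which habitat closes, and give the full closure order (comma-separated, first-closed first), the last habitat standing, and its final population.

Round 1: Briarlake=7 Dunmere=16 Elkhorn=25 Greywater=15 Hollowpine=13 → close Elkhorn (overflow 15)
  25÷4 = 6 each, +1 to first 1
Round 2: Briarlake=14 Dunmere=22 Greywater=21 Hollowpine=19 → close Dunmere (overflow 12)
  22÷3 = 7 each, +1 to first 1
Round 3: Briarlake=22 Greywater=28 Hollowpine=26 → close Greywater (overflow 17)
  28÷2 = 14 each, +1 to first 0
Round 4: Briarlake=36 Hollowpine=40 → close Hollowpine (overflow 30)
  40÷1 = 40 each, +1 to first 0

Closure order: Elkhorn, Dunmere, Greywater, Hollowpine
Last habitat: Briarlake with 76 animals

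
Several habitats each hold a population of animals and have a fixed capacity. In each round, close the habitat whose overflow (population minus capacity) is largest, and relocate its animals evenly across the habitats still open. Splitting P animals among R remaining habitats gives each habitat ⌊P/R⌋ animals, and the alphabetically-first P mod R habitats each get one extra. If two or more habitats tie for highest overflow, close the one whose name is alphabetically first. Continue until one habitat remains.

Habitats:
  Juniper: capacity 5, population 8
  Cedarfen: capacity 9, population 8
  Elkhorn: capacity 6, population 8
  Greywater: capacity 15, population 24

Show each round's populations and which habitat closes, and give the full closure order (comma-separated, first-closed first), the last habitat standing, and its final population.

Round 1: Cedarfen=8 Elkhorn=8 Greywater=24 Juniper=8 → close Greywater (overflow 9)
  24÷3 = 8 each, +1 to first 0
Round 2: Cedarfen=16 Elkhorn=16 Juniper=16 → close Juniper (overflow 11)
  16÷2 = 8 each, +1 to first 0
Round 3: Cedarfen=24 Elkhorn=24 → close Elkhorn (overflow 18)
  24÷1 = 24 each, +1 to first 0

Closure order: Greywater, Juniper, Elkhorn
Last habitat: Cedarfen with 48 animals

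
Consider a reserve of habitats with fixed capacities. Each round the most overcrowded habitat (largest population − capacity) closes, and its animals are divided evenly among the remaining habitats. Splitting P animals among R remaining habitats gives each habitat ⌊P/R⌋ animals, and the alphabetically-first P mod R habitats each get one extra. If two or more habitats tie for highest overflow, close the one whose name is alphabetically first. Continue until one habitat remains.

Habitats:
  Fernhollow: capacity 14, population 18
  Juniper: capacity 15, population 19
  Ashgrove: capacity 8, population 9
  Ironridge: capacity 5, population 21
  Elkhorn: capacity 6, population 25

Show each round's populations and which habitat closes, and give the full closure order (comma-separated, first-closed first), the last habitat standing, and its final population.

Round 1: Ashgrove=9 Elkhorn=25 Fernhollow=18 Ironridge=21 Juniper=19 → close Elkhorn (overflow 19)
  25÷4 = 6 each, +1 to first 1
Round 2: Ashgrove=16 Fernhollow=24 Ironridge=27 Juniper=25 → close Ironridge (overflow 22)
  27÷3 = 9 each, +1 to first 0
Round 3: Ashgrove=25 Fernhollow=33 Juniper=34 → close Fernhollow (overflow 19)
  33÷2 = 16 each, +1 to first 1
Round 4: Ashgrove=42 Juniper=50 → close Juniper (overflow 35)
  50÷1 = 50 each, +1 to first 0

Closure order: Elkhorn, Ironridge, Fernhollow, Juniper
Last habitat: Ashgrove with 92 animals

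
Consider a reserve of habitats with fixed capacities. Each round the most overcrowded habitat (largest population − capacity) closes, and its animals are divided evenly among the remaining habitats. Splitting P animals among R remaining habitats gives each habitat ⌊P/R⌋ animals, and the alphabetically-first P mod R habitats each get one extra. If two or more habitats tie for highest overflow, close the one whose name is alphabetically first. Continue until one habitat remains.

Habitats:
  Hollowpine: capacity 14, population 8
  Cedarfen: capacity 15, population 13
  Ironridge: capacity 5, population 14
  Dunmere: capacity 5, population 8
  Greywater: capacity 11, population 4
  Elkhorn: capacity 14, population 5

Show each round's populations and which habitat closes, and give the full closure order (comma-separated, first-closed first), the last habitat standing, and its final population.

Closure order: Ironridge, Dunmere, Cedarfen, Greywater, Elkhorn
Last habitat: Hollowpine with 52 animals

Round 1: Cedarfen=13 Dunmere=8 Elkhorn=5 Greywater=4 Hollowpine=8 Ironridge=14 → close Ironridge (overflow 9)
  14÷5 = 2 each, +1 to first 4
Round 2: Cedarfen=16 Dunmere=11 Elkhorn=8 Greywater=7 Hollowpine=10 → close Dunmere (overflow 6)
  11÷4 = 2 each, +1 to first 3
Round 3: Cedarfen=19 Elkhorn=11 Greywater=10 Hollowpine=12 → close Cedarfen (overflow 4)
  19÷3 = 6 each, +1 to first 1
Round 4: Elkhorn=18 Greywater=16 Hollowpine=18 → close Greywater (overflow 5)
  16÷2 = 8 each, +1 to first 0
Round 5: Elkhorn=26 Hollowpine=26 → close Elkhorn (overflow 12)
  26÷1 = 26 each, +1 to first 0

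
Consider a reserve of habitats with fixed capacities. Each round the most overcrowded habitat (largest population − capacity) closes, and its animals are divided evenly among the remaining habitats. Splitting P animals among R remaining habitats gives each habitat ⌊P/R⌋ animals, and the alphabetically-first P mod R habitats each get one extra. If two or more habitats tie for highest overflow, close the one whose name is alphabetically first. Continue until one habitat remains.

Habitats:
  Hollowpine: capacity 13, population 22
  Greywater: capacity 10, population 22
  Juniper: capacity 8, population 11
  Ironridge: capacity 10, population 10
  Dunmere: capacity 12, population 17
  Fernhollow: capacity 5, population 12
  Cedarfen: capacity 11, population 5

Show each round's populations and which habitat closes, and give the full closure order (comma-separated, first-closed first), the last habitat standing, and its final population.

Round 1: Cedarfen=5 Dunmere=17 Fernhollow=12 Greywater=22 Hollowpine=22 Ironridge=10 Juniper=11 → close Greywater (overflow 12)
  22÷6 = 3 each, +1 to first 4
Round 2: Cedarfen=9 Dunmere=21 Fernhollow=16 Hollowpine=26 Ironridge=13 Juniper=14 → close Hollowpine (overflow 13)
  26÷5 = 5 each, +1 to first 1
Round 3: Cedarfen=15 Dunmere=26 Fernhollow=21 Ironridge=18 Juniper=19 → close Fernhollow (overflow 16)
  21÷4 = 5 each, +1 to first 1
Round 4: Cedarfen=21 Dunmere=31 Ironridge=23 Juniper=24 → close Dunmere (overflow 19)
  31÷3 = 10 each, +1 to first 1
Round 5: Cedarfen=32 Ironridge=33 Juniper=34 → close Juniper (overflow 26)
  34÷2 = 17 each, +1 to first 0
Round 6: Cedarfen=49 Ironridge=50 → close Ironridge (overflow 40)
  50÷1 = 50 each, +1 to first 0

Closure order: Greywater, Hollowpine, Fernhollow, Dunmere, Juniper, Ironridge
Last habitat: Cedarfen with 99 animals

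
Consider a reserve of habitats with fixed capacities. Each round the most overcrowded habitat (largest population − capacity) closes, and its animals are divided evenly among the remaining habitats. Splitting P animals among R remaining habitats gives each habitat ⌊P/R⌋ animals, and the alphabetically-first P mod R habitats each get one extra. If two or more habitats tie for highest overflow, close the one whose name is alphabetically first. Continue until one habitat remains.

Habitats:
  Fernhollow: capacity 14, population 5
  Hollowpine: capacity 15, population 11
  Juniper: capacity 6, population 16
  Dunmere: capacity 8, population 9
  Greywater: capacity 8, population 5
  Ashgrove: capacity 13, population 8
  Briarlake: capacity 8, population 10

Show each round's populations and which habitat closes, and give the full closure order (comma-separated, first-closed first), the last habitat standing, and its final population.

Closure order: Juniper, Briarlake, Dunmere, Ashgrove, Greywater, Hollowpine
Last habitat: Fernhollow with 64 animals

Round 1: Ashgrove=8 Briarlake=10 Dunmere=9 Fernhollow=5 Greywater=5 Hollowpine=11 Juniper=16 → close Juniper (overflow 10)
  16÷6 = 2 each, +1 to first 4
Round 2: Ashgrove=11 Briarlake=13 Dunmere=12 Fernhollow=8 Greywater=7 Hollowpine=13 → close Briarlake (overflow 5)
  13÷5 = 2 each, +1 to first 3
Round 3: Ashgrove=14 Dunmere=15 Fernhollow=11 Greywater=9 Hollowpine=15 → close Dunmere (overflow 7)
  15÷4 = 3 each, +1 to first 3
Round 4: Ashgrove=18 Fernhollow=15 Greywater=13 Hollowpine=18 → close Ashgrove (overflow 5)
  18÷3 = 6 each, +1 to first 0
Round 5: Fernhollow=21 Greywater=19 Hollowpine=24 → close Greywater (overflow 11)
  19÷2 = 9 each, +1 to first 1
Round 6: Fernhollow=31 Hollowpine=33 → close Hollowpine (overflow 18)
  33÷1 = 33 each, +1 to first 0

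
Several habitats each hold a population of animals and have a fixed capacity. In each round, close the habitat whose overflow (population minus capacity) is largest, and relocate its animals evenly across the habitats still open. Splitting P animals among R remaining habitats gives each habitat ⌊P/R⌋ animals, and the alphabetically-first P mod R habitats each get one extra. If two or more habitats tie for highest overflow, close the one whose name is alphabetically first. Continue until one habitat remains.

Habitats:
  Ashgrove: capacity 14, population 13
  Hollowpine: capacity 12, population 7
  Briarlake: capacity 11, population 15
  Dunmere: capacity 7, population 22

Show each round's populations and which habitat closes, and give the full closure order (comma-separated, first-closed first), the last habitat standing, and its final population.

Round 1: Ashgrove=13 Briarlake=15 Dunmere=22 Hollowpine=7 → close Dunmere (overflow 15)
  22÷3 = 7 each, +1 to first 1
Round 2: Ashgrove=21 Briarlake=22 Hollowpine=14 → close Briarlake (overflow 11)
  22÷2 = 11 each, +1 to first 0
Round 3: Ashgrove=32 Hollowpine=25 → close Ashgrove (overflow 18)
  32÷1 = 32 each, +1 to first 0

Closure order: Dunmere, Briarlake, Ashgrove
Last habitat: Hollowpine with 57 animals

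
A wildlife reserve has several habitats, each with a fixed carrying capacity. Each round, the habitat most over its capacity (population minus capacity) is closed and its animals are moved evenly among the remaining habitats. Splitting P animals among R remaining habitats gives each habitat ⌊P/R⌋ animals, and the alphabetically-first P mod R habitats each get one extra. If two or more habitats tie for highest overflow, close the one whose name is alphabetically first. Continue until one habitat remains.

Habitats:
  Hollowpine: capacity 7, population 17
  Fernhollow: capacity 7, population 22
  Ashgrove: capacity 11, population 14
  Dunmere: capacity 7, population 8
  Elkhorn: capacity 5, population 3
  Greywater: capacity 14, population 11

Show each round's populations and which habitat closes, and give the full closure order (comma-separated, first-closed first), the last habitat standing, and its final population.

Closure order: Fernhollow, Hollowpine, Ashgrove, Dunmere, Elkhorn
Last habitat: Greywater with 75 animals

Round 1: Ashgrove=14 Dunmere=8 Elkhorn=3 Fernhollow=22 Greywater=11 Hollowpine=17 → close Fernhollow (overflow 15)
  22÷5 = 4 each, +1 to first 2
Round 2: Ashgrove=19 Dunmere=13 Elkhorn=7 Greywater=15 Hollowpine=21 → close Hollowpine (overflow 14)
  21÷4 = 5 each, +1 to first 1
Round 3: Ashgrove=25 Dunmere=18 Elkhorn=12 Greywater=20 → close Ashgrove (overflow 14)
  25÷3 = 8 each, +1 to first 1
Round 4: Dunmere=27 Elkhorn=20 Greywater=28 → close Dunmere (overflow 20)
  27÷2 = 13 each, +1 to first 1
Round 5: Elkhorn=34 Greywater=41 → close Elkhorn (overflow 29)
  34÷1 = 34 each, +1 to first 0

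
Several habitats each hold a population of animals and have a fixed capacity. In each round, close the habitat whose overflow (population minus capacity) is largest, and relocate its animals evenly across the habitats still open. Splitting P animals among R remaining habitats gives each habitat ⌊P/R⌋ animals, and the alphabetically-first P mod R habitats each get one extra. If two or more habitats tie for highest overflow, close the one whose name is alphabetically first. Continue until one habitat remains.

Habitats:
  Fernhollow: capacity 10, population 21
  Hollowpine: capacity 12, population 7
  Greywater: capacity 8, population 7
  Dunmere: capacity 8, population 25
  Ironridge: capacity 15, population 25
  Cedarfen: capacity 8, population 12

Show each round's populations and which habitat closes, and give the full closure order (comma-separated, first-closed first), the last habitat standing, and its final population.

Closure order: Dunmere, Fernhollow, Ironridge, Cedarfen, Greywater
Last habitat: Hollowpine with 97 animals

Round 1: Cedarfen=12 Dunmere=25 Fernhollow=21 Greywater=7 Hollowpine=7 Ironridge=25 → close Dunmere (overflow 17)
  25÷5 = 5 each, +1 to first 0
Round 2: Cedarfen=17 Fernhollow=26 Greywater=12 Hollowpine=12 Ironridge=30 → close Fernhollow (overflow 16)
  26÷4 = 6 each, +1 to first 2
Round 3: Cedarfen=24 Greywater=19 Hollowpine=18 Ironridge=36 → close Ironridge (overflow 21)
  36÷3 = 12 each, +1 to first 0
Round 4: Cedarfen=36 Greywater=31 Hollowpine=30 → close Cedarfen (overflow 28)
  36÷2 = 18 each, +1 to first 0
Round 5: Greywater=49 Hollowpine=48 → close Greywater (overflow 41)
  49÷1 = 49 each, +1 to first 0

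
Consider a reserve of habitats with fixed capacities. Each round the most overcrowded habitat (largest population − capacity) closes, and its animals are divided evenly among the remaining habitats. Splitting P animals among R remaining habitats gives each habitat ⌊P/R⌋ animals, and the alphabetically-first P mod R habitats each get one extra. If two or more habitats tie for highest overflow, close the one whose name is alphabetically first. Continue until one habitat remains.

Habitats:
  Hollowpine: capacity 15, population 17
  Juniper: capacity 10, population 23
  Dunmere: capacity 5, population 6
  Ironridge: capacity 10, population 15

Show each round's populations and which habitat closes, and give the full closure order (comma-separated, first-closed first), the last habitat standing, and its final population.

Closure order: Juniper, Ironridge, Hollowpine
Last habitat: Dunmere with 61 animals

Round 1: Dunmere=6 Hollowpine=17 Ironridge=15 Juniper=23 → close Juniper (overflow 13)
  23÷3 = 7 each, +1 to first 2
Round 2: Dunmere=14 Hollowpine=25 Ironridge=22 → close Ironridge (overflow 12)
  22÷2 = 11 each, +1 to first 0
Round 3: Dunmere=25 Hollowpine=36 → close Hollowpine (overflow 21)
  36÷1 = 36 each, +1 to first 0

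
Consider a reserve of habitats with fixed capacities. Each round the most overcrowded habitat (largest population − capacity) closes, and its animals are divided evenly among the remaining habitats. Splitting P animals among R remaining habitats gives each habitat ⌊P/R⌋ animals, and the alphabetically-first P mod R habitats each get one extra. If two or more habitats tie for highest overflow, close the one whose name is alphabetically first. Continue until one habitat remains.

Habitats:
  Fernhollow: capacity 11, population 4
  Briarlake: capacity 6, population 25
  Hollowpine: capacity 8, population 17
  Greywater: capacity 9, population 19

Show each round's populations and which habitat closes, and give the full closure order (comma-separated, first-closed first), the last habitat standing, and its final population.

Closure order: Briarlake, Greywater, Hollowpine
Last habitat: Fernhollow with 65 animals

Round 1: Briarlake=25 Fernhollow=4 Greywater=19 Hollowpine=17 → close Briarlake (overflow 19)
  25÷3 = 8 each, +1 to first 1
Round 2: Fernhollow=13 Greywater=27 Hollowpine=25 → close Greywater (overflow 18)
  27÷2 = 13 each, +1 to first 1
Round 3: Fernhollow=27 Hollowpine=38 → close Hollowpine (overflow 30)
  38÷1 = 38 each, +1 to first 0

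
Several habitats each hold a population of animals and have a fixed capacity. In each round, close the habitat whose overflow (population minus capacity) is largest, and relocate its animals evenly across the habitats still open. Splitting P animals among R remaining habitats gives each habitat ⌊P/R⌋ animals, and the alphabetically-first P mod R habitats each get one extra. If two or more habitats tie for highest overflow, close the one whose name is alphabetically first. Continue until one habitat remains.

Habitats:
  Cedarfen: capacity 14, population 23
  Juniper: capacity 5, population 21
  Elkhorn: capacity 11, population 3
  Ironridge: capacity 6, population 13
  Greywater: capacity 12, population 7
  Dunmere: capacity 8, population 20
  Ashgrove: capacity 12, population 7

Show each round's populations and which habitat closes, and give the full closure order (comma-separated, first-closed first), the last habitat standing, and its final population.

Round 1: Ashgrove=7 Cedarfen=23 Dunmere=20 Elkhorn=3 Greywater=7 Ironridge=13 Juniper=21 → close Juniper (overflow 16)
  21÷6 = 3 each, +1 to first 3
Round 2: Ashgrove=11 Cedarfen=27 Dunmere=24 Elkhorn=6 Greywater=10 Ironridge=16 → close Dunmere (overflow 16)
  24÷5 = 4 each, +1 to first 4
Round 3: Ashgrove=16 Cedarfen=32 Elkhorn=11 Greywater=15 Ironridge=20 → close Cedarfen (overflow 18)
  32÷4 = 8 each, +1 to first 0
Round 4: Ashgrove=24 Elkhorn=19 Greywater=23 Ironridge=28 → close Ironridge (overflow 22)
  28÷3 = 9 each, +1 to first 1
Round 5: Ashgrove=34 Elkhorn=28 Greywater=32 → close Ashgrove (overflow 22)
  34÷2 = 17 each, +1 to first 0
Round 6: Elkhorn=45 Greywater=49 → close Greywater (overflow 37)
  49÷1 = 49 each, +1 to first 0

Closure order: Juniper, Dunmere, Cedarfen, Ironridge, Ashgrove, Greywater
Last habitat: Elkhorn with 94 animals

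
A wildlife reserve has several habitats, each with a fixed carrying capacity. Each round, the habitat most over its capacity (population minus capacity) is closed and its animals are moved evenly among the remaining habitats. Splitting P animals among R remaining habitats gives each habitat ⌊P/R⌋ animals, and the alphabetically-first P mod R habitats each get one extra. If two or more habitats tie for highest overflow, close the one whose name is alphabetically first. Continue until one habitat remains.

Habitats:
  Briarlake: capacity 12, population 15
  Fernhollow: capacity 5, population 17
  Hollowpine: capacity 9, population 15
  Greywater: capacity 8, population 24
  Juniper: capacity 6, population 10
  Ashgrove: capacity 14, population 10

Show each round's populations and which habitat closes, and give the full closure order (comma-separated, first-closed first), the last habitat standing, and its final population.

Closure order: Greywater, Fernhollow, Hollowpine, Briarlake, Juniper
Last habitat: Ashgrove with 91 animals

Round 1: Ashgrove=10 Briarlake=15 Fernhollow=17 Greywater=24 Hollowpine=15 Juniper=10 → close Greywater (overflow 16)
  24÷5 = 4 each, +1 to first 4
Round 2: Ashgrove=15 Briarlake=20 Fernhollow=22 Hollowpine=20 Juniper=14 → close Fernhollow (overflow 17)
  22÷4 = 5 each, +1 to first 2
Round 3: Ashgrove=21 Briarlake=26 Hollowpine=25 Juniper=19 → close Hollowpine (overflow 16)
  25÷3 = 8 each, +1 to first 1
Round 4: Ashgrove=30 Briarlake=34 Juniper=27 → close Briarlake (overflow 22)
  34÷2 = 17 each, +1 to first 0
Round 5: Ashgrove=47 Juniper=44 → close Juniper (overflow 38)
  44÷1 = 44 each, +1 to first 0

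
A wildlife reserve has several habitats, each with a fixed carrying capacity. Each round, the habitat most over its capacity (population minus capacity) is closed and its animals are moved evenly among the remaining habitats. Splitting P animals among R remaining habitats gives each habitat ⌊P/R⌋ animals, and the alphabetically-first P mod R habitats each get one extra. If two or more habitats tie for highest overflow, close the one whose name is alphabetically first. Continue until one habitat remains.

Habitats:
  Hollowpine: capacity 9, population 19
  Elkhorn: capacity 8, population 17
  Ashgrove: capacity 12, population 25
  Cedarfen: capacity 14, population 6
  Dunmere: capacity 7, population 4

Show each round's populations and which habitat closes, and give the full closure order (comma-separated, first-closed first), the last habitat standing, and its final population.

Round 1: Ashgrove=25 Cedarfen=6 Dunmere=4 Elkhorn=17 Hollowpine=19 → close Ashgrove (overflow 13)
  25÷4 = 6 each, +1 to first 1
Round 2: Cedarfen=13 Dunmere=10 Elkhorn=23 Hollowpine=25 → close Hollowpine (overflow 16)
  25÷3 = 8 each, +1 to first 1
Round 3: Cedarfen=22 Dunmere=18 Elkhorn=31 → close Elkhorn (overflow 23)
  31÷2 = 15 each, +1 to first 1
Round 4: Cedarfen=38 Dunmere=33 → close Dunmere (overflow 26)
  33÷1 = 33 each, +1 to first 0

Closure order: Ashgrove, Hollowpine, Elkhorn, Dunmere
Last habitat: Cedarfen with 71 animals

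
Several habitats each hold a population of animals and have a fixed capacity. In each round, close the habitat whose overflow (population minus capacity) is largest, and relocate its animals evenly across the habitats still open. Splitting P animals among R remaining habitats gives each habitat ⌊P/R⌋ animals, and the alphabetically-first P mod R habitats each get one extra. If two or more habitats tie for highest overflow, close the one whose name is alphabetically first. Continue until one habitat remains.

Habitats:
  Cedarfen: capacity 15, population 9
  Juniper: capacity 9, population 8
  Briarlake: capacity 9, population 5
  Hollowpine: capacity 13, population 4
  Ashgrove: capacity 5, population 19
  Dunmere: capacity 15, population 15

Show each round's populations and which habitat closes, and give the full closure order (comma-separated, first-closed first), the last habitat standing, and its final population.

Closure order: Ashgrove, Dunmere, Juniper, Briarlake, Cedarfen
Last habitat: Hollowpine with 60 animals

Round 1: Ashgrove=19 Briarlake=5 Cedarfen=9 Dunmere=15 Hollowpine=4 Juniper=8 → close Ashgrove (overflow 14)
  19÷5 = 3 each, +1 to first 4
Round 2: Briarlake=9 Cedarfen=13 Dunmere=19 Hollowpine=8 Juniper=11 → close Dunmere (overflow 4)
  19÷4 = 4 each, +1 to first 3
Round 3: Briarlake=14 Cedarfen=18 Hollowpine=13 Juniper=15 → close Juniper (overflow 6)
  15÷3 = 5 each, +1 to first 0
Round 4: Briarlake=19 Cedarfen=23 Hollowpine=18 → close Briarlake (overflow 10)
  19÷2 = 9 each, +1 to first 1
Round 5: Cedarfen=33 Hollowpine=27 → close Cedarfen (overflow 18)
  33÷1 = 33 each, +1 to first 0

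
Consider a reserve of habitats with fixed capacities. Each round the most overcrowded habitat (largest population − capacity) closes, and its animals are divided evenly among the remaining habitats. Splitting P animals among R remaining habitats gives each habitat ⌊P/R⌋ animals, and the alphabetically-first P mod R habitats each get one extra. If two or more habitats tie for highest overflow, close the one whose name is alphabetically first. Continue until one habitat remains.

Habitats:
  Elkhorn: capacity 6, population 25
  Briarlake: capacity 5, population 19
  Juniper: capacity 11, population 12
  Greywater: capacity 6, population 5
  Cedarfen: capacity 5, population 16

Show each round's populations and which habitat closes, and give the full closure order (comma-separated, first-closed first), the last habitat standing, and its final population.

Round 1: Briarlake=19 Cedarfen=16 Elkhorn=25 Greywater=5 Juniper=12 → close Elkhorn (overflow 19)
  25÷4 = 6 each, +1 to first 1
Round 2: Briarlake=26 Cedarfen=22 Greywater=11 Juniper=18 → close Briarlake (overflow 21)
  26÷3 = 8 each, +1 to first 2
Round 3: Cedarfen=31 Greywater=20 Juniper=26 → close Cedarfen (overflow 26)
  31÷2 = 15 each, +1 to first 1
Round 4: Greywater=36 Juniper=41 → close Greywater (overflow 30)
  36÷1 = 36 each, +1 to first 0

Closure order: Elkhorn, Briarlake, Cedarfen, Greywater
Last habitat: Juniper with 77 animals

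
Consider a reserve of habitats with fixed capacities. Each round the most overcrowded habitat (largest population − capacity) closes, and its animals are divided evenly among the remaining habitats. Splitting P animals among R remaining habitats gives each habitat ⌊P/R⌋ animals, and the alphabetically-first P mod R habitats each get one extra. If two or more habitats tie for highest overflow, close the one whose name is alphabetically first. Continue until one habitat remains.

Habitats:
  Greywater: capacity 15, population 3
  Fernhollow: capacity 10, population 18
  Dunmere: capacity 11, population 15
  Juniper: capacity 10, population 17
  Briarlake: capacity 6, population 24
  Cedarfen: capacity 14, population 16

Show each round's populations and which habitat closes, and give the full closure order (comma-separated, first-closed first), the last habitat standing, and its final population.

Round 1: Briarlake=24 Cedarfen=16 Dunmere=15 Fernhollow=18 Greywater=3 Juniper=17 → close Briarlake (overflow 18)
  24÷5 = 4 each, +1 to first 4
Round 2: Cedarfen=21 Dunmere=20 Fernhollow=23 Greywater=8 Juniper=21 → close Fernhollow (overflow 13)
  23÷4 = 5 each, +1 to first 3
Round 3: Cedarfen=27 Dunmere=26 Greywater=14 Juniper=26 → close Juniper (overflow 16)
  26÷3 = 8 each, +1 to first 2
Round 4: Cedarfen=36 Dunmere=35 Greywater=22 → close Dunmere (overflow 24)
  35÷2 = 17 each, +1 to first 1
Round 5: Cedarfen=54 Greywater=39 → close Cedarfen (overflow 40)
  54÷1 = 54 each, +1 to first 0

Closure order: Briarlake, Fernhollow, Juniper, Dunmere, Cedarfen
Last habitat: Greywater with 93 animals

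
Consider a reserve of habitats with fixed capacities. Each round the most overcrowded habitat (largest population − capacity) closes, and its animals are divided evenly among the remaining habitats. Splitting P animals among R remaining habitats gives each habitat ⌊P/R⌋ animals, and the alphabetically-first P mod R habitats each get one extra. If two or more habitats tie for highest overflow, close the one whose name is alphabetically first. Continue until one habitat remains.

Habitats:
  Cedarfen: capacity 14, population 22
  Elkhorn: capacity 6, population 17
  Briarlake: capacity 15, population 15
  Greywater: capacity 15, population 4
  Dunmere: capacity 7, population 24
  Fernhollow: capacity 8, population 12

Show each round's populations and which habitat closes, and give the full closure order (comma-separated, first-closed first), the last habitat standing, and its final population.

Closure order: Dunmere, Elkhorn, Cedarfen, Fernhollow, Briarlake
Last habitat: Greywater with 94 animals

Round 1: Briarlake=15 Cedarfen=22 Dunmere=24 Elkhorn=17 Fernhollow=12 Greywater=4 → close Dunmere (overflow 17)
  24÷5 = 4 each, +1 to first 4
Round 2: Briarlake=20 Cedarfen=27 Elkhorn=22 Fernhollow=17 Greywater=8 → close Elkhorn (overflow 16)
  22÷4 = 5 each, +1 to first 2
Round 3: Briarlake=26 Cedarfen=33 Fernhollow=22 Greywater=13 → close Cedarfen (overflow 19)
  33÷3 = 11 each, +1 to first 0
Round 4: Briarlake=37 Fernhollow=33 Greywater=24 → close Fernhollow (overflow 25)
  33÷2 = 16 each, +1 to first 1
Round 5: Briarlake=54 Greywater=40 → close Briarlake (overflow 39)
  54÷1 = 54 each, +1 to first 0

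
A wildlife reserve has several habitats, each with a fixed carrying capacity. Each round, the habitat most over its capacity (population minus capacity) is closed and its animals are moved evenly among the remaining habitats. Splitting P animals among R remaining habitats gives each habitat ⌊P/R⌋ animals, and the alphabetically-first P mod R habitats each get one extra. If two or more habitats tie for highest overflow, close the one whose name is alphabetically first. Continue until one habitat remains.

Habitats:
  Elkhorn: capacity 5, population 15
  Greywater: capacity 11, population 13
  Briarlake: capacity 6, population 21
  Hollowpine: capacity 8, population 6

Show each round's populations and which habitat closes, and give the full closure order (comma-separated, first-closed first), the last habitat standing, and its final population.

Round 1: Briarlake=21 Elkhorn=15 Greywater=13 Hollowpine=6 → close Briarlake (overflow 15)
  21÷3 = 7 each, +1 to first 0
Round 2: Elkhorn=22 Greywater=20 Hollowpine=13 → close Elkhorn (overflow 17)
  22÷2 = 11 each, +1 to first 0
Round 3: Greywater=31 Hollowpine=24 → close Greywater (overflow 20)
  31÷1 = 31 each, +1 to first 0

Closure order: Briarlake, Elkhorn, Greywater
Last habitat: Hollowpine with 55 animals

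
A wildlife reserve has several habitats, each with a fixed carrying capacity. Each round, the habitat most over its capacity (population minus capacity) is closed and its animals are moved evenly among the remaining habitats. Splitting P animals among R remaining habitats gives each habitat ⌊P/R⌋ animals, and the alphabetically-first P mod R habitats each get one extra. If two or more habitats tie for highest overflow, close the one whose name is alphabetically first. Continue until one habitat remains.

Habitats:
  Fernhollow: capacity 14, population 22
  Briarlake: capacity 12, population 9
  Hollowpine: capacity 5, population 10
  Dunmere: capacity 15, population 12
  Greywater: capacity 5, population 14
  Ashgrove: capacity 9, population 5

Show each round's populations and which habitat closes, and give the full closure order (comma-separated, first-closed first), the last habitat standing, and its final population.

Round 1: Ashgrove=5 Briarlake=9 Dunmere=12 Fernhollow=22 Greywater=14 Hollowpine=10 → close Greywater (overflow 9)
  14÷5 = 2 each, +1 to first 4
Round 2: Ashgrove=8 Briarlake=12 Dunmere=15 Fernhollow=25 Hollowpine=12 → close Fernhollow (overflow 11)
  25÷4 = 6 each, +1 to first 1
Round 3: Ashgrove=15 Briarlake=18 Dunmere=21 Hollowpine=18 → close Hollowpine (overflow 13)
  18÷3 = 6 each, +1 to first 0
Round 4: Ashgrove=21 Briarlake=24 Dunmere=27 → close Ashgrove (overflow 12)
  21÷2 = 10 each, +1 to first 1
Round 5: Briarlake=35 Dunmere=37 → close Briarlake (overflow 23)
  35÷1 = 35 each, +1 to first 0

Closure order: Greywater, Fernhollow, Hollowpine, Ashgrove, Briarlake
Last habitat: Dunmere with 72 animals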